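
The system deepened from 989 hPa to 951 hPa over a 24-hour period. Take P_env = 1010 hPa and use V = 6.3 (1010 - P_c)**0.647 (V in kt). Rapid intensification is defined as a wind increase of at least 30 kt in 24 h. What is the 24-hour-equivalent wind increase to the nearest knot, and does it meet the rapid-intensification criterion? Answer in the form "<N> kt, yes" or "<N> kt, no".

V₁: ΔP = 21, V ≈ 6.3 × 21^0.647 ≈ 45.17 kt.
V₂: ΔP = 59, V ≈ 6.3 × 59^0.647 ≈ 88.12 kt.
ΔV over 24 h = 42.95 kt → 24 h equivalent = 42.95 × 24/24 ≈ 42.95 kt.
43 kt ≥ 30 kt ⇒ rapid intensification.

43 kt, yes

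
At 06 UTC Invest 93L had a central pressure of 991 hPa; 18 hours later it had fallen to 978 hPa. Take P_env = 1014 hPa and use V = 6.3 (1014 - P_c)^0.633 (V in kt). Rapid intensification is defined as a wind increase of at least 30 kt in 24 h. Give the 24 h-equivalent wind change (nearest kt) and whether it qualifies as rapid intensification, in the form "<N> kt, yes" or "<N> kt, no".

20 kt, no

V₁: ΔP = 23, V ≈ 6.3 × 23^0.633 ≈ 45.85 kt.
V₂: ΔP = 36, V ≈ 6.3 × 36^0.633 ≈ 60.88 kt.
ΔV over 18 h = 15.03 kt → 24 h equivalent = 15.03 × 24/18 ≈ 20.04 kt.
20 kt < 30 kt ⇒ not rapid intensification.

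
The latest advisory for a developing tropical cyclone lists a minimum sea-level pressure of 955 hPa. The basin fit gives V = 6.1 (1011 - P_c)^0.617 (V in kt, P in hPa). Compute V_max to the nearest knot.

ΔP = 1011 − 955 = 56 hPa.
56^0.617 ≈ 11.985.
V ≈ 6.1 × 11.985 ≈ 73.1 kt.

73 kt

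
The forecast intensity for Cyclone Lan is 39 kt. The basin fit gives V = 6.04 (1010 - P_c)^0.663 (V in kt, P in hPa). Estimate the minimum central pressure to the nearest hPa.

ΔP = (V / 6.04)^(1/0.663) = (39/6.04)^1.508.
39/6.04 = 6.457; 6.457^1.508 ≈ 16.66 hPa.
P_c = 1010 − 16.66 = 993.34 ≈ 993 hPa.

993 hPa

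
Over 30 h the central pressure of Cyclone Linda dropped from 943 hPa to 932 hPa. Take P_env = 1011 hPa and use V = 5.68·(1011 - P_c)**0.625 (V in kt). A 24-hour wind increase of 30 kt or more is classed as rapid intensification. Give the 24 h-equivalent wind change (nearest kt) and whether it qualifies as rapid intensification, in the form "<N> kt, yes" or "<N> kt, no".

6 kt, no

V₁: ΔP = 68, V ≈ 5.68 × 68^0.625 ≈ 79.37 kt.
V₂: ΔP = 79, V ≈ 5.68 × 79^0.625 ≈ 87.17 kt.
ΔV over 30 h = 7.80 kt → 24 h equivalent = 7.80 × 24/30 ≈ 6.24 kt.
6 kt < 30 kt ⇒ not rapid intensification.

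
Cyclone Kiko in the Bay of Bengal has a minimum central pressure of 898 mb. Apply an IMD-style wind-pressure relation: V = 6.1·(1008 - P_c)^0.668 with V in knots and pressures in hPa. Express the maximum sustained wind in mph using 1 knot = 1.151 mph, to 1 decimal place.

ΔP = 1008 − 898 = 110 mb.
V ≈ 6.1 × 110^0.668 = 6.1 × 23.102 ≈ 140.922 kt.
140.922 × 1.151 ≈ 162.20 mph → 162.2 mph.

162.2 mph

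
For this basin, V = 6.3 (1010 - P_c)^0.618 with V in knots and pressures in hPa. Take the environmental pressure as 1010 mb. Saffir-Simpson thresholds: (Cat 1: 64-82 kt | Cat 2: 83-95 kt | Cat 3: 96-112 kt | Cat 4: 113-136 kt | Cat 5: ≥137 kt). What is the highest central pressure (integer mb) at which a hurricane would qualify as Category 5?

864 mb

Category 5 begins at V = 137 kt.
Required ΔP = (137/6.3)^(1/0.618) = 21.746^1.618 ≈ 145.90 mb.
P_c ≤ 1010 − 145.90 = 864.10, so the highest integer P_c is 864 mb.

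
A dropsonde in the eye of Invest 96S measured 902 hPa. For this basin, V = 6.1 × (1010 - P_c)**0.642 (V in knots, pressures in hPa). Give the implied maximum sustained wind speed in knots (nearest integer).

123 kt

ΔP = 1010 − 902 = 108 hPa.
108^0.642 ≈ 20.205.
V ≈ 6.1 × 20.205 ≈ 123.3 kt.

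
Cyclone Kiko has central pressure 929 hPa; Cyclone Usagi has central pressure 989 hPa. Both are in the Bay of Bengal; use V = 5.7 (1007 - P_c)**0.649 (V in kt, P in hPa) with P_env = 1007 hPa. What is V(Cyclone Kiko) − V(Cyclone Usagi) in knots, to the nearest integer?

59 kt

Cyclone Kiko: ΔP = 78; V ≈ 5.7 × 78^0.649 ≈ 96.35 kt.
Cyclone Usagi: ΔP = 18; V ≈ 5.7 × 18^0.649 ≈ 37.20 kt.
Difference ≈ 96.35 − 37.20 = 59.15 → 59 kt.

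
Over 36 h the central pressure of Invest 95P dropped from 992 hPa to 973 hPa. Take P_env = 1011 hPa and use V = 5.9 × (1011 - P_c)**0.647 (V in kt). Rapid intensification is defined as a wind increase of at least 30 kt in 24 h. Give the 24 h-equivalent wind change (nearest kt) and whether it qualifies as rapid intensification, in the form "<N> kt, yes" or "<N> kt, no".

V₁: ΔP = 19, V ≈ 5.9 × 19^0.647 ≈ 39.65 kt.
V₂: ΔP = 38, V ≈ 5.9 × 38^0.647 ≈ 62.08 kt.
ΔV over 36 h = 22.43 kt → 24 h equivalent = 22.43 × 24/36 ≈ 14.95 kt.
15 kt < 30 kt ⇒ not rapid intensification.

15 kt, no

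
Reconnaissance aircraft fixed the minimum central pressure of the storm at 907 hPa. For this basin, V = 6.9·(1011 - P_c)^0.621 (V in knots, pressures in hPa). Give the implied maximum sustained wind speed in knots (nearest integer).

ΔP = 1011 − 907 = 104 hPa.
104^0.621 ≈ 17.889.
V ≈ 6.9 × 17.889 ≈ 123.4 kt.

123 kt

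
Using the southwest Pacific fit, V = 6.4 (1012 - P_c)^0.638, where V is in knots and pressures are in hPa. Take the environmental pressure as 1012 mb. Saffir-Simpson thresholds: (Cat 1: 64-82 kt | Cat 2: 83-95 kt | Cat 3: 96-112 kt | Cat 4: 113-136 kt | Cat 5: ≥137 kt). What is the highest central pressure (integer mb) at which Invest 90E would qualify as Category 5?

890 mb

Category 5 begins at V = 137 kt.
Required ΔP = (137/6.4)^(1/0.638) = 21.406^1.567 ≈ 121.76 mb.
P_c ≤ 1012 − 121.76 = 890.24, so the highest integer P_c is 890 mb.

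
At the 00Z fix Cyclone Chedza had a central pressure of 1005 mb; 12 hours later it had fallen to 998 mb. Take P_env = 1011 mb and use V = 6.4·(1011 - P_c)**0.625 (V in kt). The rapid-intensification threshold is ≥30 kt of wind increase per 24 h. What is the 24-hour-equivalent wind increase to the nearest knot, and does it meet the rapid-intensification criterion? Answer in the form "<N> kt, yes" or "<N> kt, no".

24 kt, no

V₁: ΔP = 6, V ≈ 6.4 × 6^0.625 ≈ 19.61 kt.
V₂: ΔP = 13, V ≈ 6.4 × 13^0.625 ≈ 31.80 kt.
ΔV over 12 h = 12.19 kt → 24 h equivalent = 12.19 × 24/12 ≈ 24.38 kt.
24 kt < 30 kt ⇒ not rapid intensification.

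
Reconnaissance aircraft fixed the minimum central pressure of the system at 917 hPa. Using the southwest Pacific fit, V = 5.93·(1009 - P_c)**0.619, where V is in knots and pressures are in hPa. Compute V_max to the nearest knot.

97 kt

ΔP = 1009 − 917 = 92 hPa.
92^0.619 ≈ 16.428.
V ≈ 5.93 × 16.428 ≈ 97.4 kt.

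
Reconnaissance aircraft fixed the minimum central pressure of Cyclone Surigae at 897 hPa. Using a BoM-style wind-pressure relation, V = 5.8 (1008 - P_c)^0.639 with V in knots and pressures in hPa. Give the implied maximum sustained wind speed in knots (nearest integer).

ΔP = 1008 − 897 = 111 hPa.
111^0.639 ≈ 20.275.
V ≈ 5.8 × 20.275 ≈ 117.6 kt.

118 kt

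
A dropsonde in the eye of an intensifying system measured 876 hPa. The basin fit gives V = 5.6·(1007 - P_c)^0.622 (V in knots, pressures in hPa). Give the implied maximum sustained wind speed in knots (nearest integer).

116 kt

ΔP = 1007 − 876 = 131 hPa.
131^0.622 ≈ 20.746.
V ≈ 5.6 × 20.746 ≈ 116.2 kt.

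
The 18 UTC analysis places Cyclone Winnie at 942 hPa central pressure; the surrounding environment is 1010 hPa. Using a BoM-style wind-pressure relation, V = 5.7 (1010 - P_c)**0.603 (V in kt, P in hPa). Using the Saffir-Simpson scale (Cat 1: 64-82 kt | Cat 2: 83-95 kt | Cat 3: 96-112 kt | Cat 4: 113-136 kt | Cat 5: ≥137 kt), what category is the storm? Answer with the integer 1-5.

1

ΔP = 1010 − 942 = 68 hPa.
V ≈ 5.7 × 68^0.603 = 5.7 × 12.74 ≈ 73 kt.
73 kt falls in the Category 1 band.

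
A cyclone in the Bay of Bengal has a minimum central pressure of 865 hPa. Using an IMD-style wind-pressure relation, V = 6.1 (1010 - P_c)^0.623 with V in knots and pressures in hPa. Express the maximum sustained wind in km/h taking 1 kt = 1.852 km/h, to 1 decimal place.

250.9 km/h

ΔP = 1010 − 865 = 145 hPa.
V ≈ 6.1 × 145^0.623 = 6.1 × 22.209 ≈ 135.476 kt.
135.476 × 1.852 ≈ 250.90 km/h → 250.9 km/h.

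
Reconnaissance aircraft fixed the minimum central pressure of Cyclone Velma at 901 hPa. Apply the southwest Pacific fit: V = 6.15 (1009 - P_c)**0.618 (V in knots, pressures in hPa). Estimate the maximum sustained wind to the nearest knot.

ΔP = 1009 − 901 = 108 hPa.
108^0.618 ≈ 18.057.
V ≈ 6.15 × 18.057 ≈ 111.1 kt.

111 kt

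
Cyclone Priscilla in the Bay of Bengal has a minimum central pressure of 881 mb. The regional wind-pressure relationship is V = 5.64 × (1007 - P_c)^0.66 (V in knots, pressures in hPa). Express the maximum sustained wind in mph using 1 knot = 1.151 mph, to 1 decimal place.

158.0 mph

ΔP = 1007 − 881 = 126 mb.
V ≈ 5.64 × 126^0.66 = 5.64 × 24.336 ≈ 137.254 kt.
137.254 × 1.151 ≈ 157.98 mph → 158.0 mph.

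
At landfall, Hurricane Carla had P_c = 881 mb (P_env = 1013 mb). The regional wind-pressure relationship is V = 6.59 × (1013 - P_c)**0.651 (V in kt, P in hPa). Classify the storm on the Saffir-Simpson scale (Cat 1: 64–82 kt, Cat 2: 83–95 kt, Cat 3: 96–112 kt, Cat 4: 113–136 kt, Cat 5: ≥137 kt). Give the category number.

ΔP = 1013 − 881 = 132 mb.
V ≈ 6.59 × 132^0.651 = 6.59 × 24.02 ≈ 158 kt.
158 kt falls in the Category 5 band.

5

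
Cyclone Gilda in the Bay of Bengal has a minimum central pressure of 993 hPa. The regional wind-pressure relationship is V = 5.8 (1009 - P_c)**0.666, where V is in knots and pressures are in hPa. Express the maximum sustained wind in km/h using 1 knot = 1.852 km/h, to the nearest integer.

ΔP = 1009 − 993 = 16 hPa.
V ≈ 5.8 × 16^0.666 = 5.8 × 6.338 ≈ 36.760 kt.
36.760 × 1.852 ≈ 68.08 km/h → 68 km/h.

68 km/h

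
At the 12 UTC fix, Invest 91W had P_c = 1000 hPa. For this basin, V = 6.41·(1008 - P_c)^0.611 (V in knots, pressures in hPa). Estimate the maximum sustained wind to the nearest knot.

ΔP = 1008 − 1000 = 8 hPa.
8^0.611 ≈ 3.563.
V ≈ 6.41 × 3.563 ≈ 22.8 kt.

23 kt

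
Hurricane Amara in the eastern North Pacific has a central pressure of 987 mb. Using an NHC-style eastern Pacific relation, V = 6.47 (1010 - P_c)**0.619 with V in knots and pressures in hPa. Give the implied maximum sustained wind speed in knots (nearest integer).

ΔP = 1010 − 987 = 23 mb.
23^0.619 ≈ 6.965.
V ≈ 6.47 × 6.965 ≈ 45.1 kt.

45 kt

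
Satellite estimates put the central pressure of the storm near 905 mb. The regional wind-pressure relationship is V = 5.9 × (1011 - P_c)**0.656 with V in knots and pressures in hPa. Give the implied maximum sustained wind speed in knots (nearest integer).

126 kt

ΔP = 1011 − 905 = 106 mb.
106^0.656 ≈ 21.311.
V ≈ 5.9 × 21.311 ≈ 125.7 kt.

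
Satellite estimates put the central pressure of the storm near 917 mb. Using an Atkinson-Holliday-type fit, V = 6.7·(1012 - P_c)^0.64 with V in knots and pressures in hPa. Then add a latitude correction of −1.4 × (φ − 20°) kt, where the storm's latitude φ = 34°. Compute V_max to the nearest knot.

104 kt

ΔP = 1012 − 917 = 95 mb.
95^0.64 ≈ 18.439.
V ≈ 6.7 × 18.439 ≈ 123.5 kt.
Latitude correction: −1.4 × (34 − 20) = -19.6 kt.
Corrected V ≈ 103.9 kt → 104 kt.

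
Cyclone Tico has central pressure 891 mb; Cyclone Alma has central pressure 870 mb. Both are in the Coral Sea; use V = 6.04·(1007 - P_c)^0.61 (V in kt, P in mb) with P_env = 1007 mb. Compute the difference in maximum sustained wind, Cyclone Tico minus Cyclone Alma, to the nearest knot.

-12 kt

Cyclone Tico: ΔP = 116; V ≈ 6.04 × 116^0.61 ≈ 109.74 kt.
Cyclone Alma: ΔP = 137; V ≈ 6.04 × 137^0.61 ≈ 121.46 kt.
Difference ≈ 109.74 − 121.46 = -11.72 → -12 kt.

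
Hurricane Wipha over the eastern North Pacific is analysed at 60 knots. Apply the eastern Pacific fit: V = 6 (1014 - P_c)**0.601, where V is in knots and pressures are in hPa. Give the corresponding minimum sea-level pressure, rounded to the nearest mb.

968 mb

ΔP = (V / 6)^(1/0.601) = (60/6)^1.664.
60/6 = 10.000; 10.000^1.664 ≈ 46.12 mb.
P_c = 1014 − 46.12 = 967.88 ≈ 968 mb.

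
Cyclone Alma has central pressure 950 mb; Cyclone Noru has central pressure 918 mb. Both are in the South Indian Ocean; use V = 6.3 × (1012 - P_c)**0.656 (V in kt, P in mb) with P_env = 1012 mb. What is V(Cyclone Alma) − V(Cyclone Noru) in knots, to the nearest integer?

Cyclone Alma: ΔP = 62; V ≈ 6.3 × 62^0.656 ≈ 94.44 kt.
Cyclone Noru: ΔP = 94; V ≈ 6.3 × 94^0.656 ≈ 124.08 kt.
Difference ≈ 94.44 − 124.08 = -29.64 → -30 kt.

-30 kt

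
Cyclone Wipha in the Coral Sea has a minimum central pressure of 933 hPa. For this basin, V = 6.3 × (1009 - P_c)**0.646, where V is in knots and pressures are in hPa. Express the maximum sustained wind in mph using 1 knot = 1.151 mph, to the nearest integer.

119 mph

ΔP = 1009 − 933 = 76 hPa.
V ≈ 6.3 × 76^0.646 = 6.3 × 16.406 ≈ 103.358 kt.
103.358 × 1.151 ≈ 118.97 mph → 119 mph.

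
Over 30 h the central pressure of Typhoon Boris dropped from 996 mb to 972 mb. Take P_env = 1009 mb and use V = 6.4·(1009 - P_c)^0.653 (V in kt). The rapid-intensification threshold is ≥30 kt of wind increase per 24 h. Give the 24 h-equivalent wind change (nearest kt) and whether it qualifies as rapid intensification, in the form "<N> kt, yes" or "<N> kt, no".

27 kt, no

V₁: ΔP = 13, V ≈ 6.4 × 13^0.653 ≈ 34.17 kt.
V₂: ΔP = 37, V ≈ 6.4 × 37^0.653 ≈ 67.64 kt.
ΔV over 30 h = 33.47 kt → 24 h equivalent = 33.47 × 24/30 ≈ 26.78 kt.
27 kt < 30 kt ⇒ not rapid intensification.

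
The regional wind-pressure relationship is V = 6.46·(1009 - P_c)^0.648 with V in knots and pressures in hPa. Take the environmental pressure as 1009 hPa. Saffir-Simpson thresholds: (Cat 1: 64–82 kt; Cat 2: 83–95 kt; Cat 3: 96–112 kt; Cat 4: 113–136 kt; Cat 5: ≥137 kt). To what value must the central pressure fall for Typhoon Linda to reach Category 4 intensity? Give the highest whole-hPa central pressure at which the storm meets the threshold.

Category 4 begins at V = 113 kt.
Required ΔP = (113/6.46)^(1/0.648) = 17.492^1.543 ≈ 82.79 hPa.
P_c ≤ 1009 − 82.79 = 926.21, so the highest integer P_c is 926 hPa.

926 hPa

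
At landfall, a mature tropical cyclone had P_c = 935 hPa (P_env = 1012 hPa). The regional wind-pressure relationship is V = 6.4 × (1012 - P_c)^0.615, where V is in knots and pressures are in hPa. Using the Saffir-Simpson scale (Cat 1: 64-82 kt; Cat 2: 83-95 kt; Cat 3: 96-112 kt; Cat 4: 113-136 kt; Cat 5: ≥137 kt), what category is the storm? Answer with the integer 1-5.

2

ΔP = 1012 − 935 = 77 hPa.
V ≈ 6.4 × 77^0.615 = 6.4 × 14.46 ≈ 93 kt.
93 kt falls in the Category 2 band.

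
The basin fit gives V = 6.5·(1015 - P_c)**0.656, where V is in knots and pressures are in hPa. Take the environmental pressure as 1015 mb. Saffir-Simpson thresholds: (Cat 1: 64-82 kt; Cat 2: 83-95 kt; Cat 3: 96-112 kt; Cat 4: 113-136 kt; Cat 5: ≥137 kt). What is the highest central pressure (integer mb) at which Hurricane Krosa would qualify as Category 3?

954 mb

Category 3 begins at V = 96 kt.
Required ΔP = (96/6.5)^(1/0.656) = 14.769^1.524 ≈ 60.61 mb.
P_c ≤ 1015 − 60.61 = 954.39, so the highest integer P_c is 954 mb.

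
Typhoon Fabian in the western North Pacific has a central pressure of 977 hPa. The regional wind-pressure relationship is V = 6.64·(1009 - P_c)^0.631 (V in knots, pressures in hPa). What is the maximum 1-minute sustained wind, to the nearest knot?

59 kt

ΔP = 1009 − 977 = 32 hPa.
32^0.631 ≈ 8.907.
V ≈ 6.64 × 8.907 ≈ 59.1 kt.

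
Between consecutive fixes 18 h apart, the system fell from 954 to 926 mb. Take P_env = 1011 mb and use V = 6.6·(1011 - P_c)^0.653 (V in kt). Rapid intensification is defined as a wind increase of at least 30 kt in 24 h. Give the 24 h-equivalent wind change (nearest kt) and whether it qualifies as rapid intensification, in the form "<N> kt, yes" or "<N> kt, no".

V₁: ΔP = 57, V ≈ 6.6 × 57^0.653 ≈ 92.50 kt.
V₂: ΔP = 85, V ≈ 6.6 × 85^0.653 ≈ 120.08 kt.
ΔV over 18 h = 27.58 kt → 24 h equivalent = 27.58 × 24/18 ≈ 36.77 kt.
37 kt ≥ 30 kt ⇒ rapid intensification.

37 kt, yes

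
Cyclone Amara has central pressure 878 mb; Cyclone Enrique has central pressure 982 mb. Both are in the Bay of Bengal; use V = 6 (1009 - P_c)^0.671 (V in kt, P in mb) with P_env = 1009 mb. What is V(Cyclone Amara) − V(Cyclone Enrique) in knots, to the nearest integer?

103 kt

Cyclone Amara: ΔP = 131; V ≈ 6 × 131^0.671 ≈ 158.07 kt.
Cyclone Enrique: ΔP = 27; V ≈ 6 × 27^0.671 ≈ 54.78 kt.
Difference ≈ 158.07 − 54.78 = 103.29 → 103 kt.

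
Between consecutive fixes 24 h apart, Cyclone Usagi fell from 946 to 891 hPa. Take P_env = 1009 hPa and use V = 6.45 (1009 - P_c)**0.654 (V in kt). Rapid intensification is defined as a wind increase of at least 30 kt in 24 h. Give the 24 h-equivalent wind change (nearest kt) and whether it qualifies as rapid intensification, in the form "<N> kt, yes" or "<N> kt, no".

49 kt, yes

V₁: ΔP = 63, V ≈ 6.45 × 63^0.654 ≈ 96.90 kt.
V₂: ΔP = 118, V ≈ 6.45 × 118^0.654 ≈ 146.07 kt.
ΔV over 24 h = 49.17 kt → 24 h equivalent = 49.17 × 24/24 ≈ 49.17 kt.
49 kt ≥ 30 kt ⇒ rapid intensification.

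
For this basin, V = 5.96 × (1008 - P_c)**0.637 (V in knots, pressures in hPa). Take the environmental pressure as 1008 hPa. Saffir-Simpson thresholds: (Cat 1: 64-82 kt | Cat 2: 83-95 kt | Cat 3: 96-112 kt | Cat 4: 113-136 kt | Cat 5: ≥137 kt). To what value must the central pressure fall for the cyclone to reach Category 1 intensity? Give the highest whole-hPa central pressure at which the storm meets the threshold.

Category 1 begins at V = 64 kt.
Required ΔP = (64/5.96)^(1/0.637) = 10.738^1.570 ≈ 41.54 hPa.
P_c ≤ 1008 − 41.54 = 966.46, so the highest integer P_c is 966 hPa.

966 hPa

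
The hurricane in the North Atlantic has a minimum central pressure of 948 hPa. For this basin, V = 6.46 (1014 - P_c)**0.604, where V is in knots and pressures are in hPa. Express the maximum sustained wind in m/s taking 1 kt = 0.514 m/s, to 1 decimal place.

ΔP = 1014 − 948 = 66 hPa.
V ≈ 6.46 × 66^0.604 = 6.46 × 12.560 ≈ 81.140 kt.
81.140 × 0.514 ≈ 41.71 m/s → 41.7 m/s.

41.7 m/s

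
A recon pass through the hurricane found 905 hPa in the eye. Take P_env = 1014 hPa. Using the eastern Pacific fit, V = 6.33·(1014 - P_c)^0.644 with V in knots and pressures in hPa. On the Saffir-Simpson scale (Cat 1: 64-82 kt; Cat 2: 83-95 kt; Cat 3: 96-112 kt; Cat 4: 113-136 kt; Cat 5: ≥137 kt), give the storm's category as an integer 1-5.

4

ΔP = 1014 − 905 = 109 hPa.
V ≈ 6.33 × 109^0.644 = 6.33 × 20.52 ≈ 130 kt.
130 kt falls in the Category 4 band.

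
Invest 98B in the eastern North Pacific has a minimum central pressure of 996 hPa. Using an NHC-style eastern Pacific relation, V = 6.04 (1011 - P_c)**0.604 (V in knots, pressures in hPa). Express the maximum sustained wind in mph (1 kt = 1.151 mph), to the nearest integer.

36 mph

ΔP = 1011 − 996 = 15 hPa.
V ≈ 6.04 × 15^0.604 = 6.04 × 5.133 ≈ 31.002 kt.
31.002 × 1.151 ≈ 35.68 mph → 36 mph.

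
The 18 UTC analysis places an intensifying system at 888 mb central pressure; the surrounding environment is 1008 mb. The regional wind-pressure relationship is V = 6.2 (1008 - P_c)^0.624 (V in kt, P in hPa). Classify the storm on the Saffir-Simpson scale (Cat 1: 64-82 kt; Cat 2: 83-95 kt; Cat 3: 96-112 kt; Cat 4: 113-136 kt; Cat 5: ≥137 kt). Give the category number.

ΔP = 1008 − 888 = 120 mb.
V ≈ 6.2 × 120^0.624 = 6.2 × 19.83 ≈ 123 kt.
123 kt falls in the Category 4 band.

4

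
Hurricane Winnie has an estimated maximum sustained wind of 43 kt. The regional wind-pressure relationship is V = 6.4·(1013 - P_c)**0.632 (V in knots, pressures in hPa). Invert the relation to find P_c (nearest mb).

993 mb

ΔP = (V / 6.4)^(1/0.632) = (43/6.4)^1.582.
43/6.4 = 6.719; 6.719^1.582 ≈ 20.37 mb.
P_c = 1013 − 20.37 = 992.63 ≈ 993 mb.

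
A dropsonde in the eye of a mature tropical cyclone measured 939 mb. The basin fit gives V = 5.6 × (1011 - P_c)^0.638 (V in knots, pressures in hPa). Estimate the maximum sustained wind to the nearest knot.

ΔP = 1011 − 939 = 72 mb.
72^0.638 ≈ 15.310.
V ≈ 5.6 × 15.310 ≈ 85.7 kt.

86 kt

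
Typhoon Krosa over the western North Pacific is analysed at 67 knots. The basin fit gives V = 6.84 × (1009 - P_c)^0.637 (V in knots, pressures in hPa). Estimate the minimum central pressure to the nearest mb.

973 mb

ΔP = (V / 6.84)^(1/0.637) = (67/6.84)^1.570.
67/6.84 = 9.795; 9.795^1.570 ≈ 35.96 mb.
P_c = 1009 − 35.96 = 973.04 ≈ 973 mb.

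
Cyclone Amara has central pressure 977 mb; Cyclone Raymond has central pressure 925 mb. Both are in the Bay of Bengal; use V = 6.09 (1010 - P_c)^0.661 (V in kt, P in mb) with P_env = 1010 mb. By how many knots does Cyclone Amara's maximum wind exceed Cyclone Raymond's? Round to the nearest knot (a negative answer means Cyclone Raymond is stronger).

-53 kt

Cyclone Amara: ΔP = 33; V ≈ 6.09 × 33^0.661 ≈ 61.43 kt.
Cyclone Raymond: ΔP = 85; V ≈ 6.09 × 85^0.661 ≈ 114.81 kt.
Difference ≈ 61.43 − 114.81 = -53.38 → -53 kt.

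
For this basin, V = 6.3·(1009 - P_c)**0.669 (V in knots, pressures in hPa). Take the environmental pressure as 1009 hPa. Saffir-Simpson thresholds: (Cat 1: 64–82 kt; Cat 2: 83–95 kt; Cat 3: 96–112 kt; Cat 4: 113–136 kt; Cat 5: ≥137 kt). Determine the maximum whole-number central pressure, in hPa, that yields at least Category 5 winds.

Category 5 begins at V = 137 kt.
Required ΔP = (137/6.3)^(1/0.669) = 21.746^1.495 ≈ 99.79 hPa.
P_c ≤ 1009 − 99.79 = 909.21, so the highest integer P_c is 909 hPa.

909 hPa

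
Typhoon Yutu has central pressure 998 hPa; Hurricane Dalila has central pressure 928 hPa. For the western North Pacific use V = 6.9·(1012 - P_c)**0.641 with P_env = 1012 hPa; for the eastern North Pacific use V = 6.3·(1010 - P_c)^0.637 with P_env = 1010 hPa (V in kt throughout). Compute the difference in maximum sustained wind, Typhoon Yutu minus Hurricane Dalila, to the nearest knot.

-67 kt

Typhoon Yutu: ΔP = 14; V ≈ 6.9 × 14^0.641 ≈ 37.46 kt.
Hurricane Dalila: ΔP = 82; V ≈ 6.3 × 82^0.637 ≈ 104.34 kt.
Difference ≈ 37.46 − 104.34 = -66.88 → -67 kt.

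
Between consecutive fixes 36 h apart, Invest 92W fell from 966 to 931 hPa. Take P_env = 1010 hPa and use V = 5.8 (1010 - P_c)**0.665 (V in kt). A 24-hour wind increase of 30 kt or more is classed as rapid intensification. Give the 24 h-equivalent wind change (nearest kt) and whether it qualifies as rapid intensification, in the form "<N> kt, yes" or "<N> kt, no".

23 kt, no

V₁: ΔP = 44, V ≈ 5.8 × 44^0.665 ≈ 71.83 kt.
V₂: ΔP = 79, V ≈ 5.8 × 79^0.665 ≈ 106.01 kt.
ΔV over 36 h = 34.18 kt → 24 h equivalent = 34.18 × 24/36 ≈ 22.79 kt.
23 kt < 30 kt ⇒ not rapid intensification.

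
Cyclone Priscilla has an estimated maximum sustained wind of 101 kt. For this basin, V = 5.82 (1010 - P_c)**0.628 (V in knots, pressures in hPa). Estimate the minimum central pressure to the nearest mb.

916 mb

ΔP = (V / 5.82)^(1/0.628) = (101/5.82)^1.592.
101/5.82 = 17.354; 17.354^1.592 ≈ 94.09 mb.
P_c = 1010 − 94.09 = 915.91 ≈ 916 mb.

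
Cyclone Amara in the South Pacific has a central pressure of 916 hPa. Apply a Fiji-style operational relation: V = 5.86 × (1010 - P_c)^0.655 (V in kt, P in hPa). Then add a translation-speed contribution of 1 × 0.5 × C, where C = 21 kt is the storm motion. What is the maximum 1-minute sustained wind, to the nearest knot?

125 kt

ΔP = 1010 − 916 = 94 hPa.
94^0.655 ≈ 19.606.
V ≈ 5.86 × 19.606 ≈ 114.9 kt.
Translation term: 1 × 0.5 × 21 = 10.5 kt.
Corrected V ≈ 125.4 kt → 125 kt.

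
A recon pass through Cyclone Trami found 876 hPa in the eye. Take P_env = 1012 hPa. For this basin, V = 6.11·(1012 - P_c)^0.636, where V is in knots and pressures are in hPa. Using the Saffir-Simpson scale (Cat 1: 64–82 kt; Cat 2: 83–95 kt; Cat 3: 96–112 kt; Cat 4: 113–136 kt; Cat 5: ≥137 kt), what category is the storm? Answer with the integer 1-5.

ΔP = 1012 − 876 = 136 hPa.
V ≈ 6.11 × 136^0.636 = 6.11 × 22.75 ≈ 139 kt.
139 kt falls in the Category 5 band.

5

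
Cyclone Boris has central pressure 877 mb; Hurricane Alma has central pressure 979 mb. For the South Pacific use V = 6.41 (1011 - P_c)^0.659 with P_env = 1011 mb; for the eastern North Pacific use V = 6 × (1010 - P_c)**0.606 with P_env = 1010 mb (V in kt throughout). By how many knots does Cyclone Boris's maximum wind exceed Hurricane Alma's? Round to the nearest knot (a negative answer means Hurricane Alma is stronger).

Cyclone Boris: ΔP = 134; V ≈ 6.41 × 134^0.659 ≈ 161.67 kt.
Hurricane Alma: ΔP = 31; V ≈ 6 × 31^0.606 ≈ 48.07 kt.
Difference ≈ 161.67 − 48.07 = 113.60 → 114 kt.

114 kt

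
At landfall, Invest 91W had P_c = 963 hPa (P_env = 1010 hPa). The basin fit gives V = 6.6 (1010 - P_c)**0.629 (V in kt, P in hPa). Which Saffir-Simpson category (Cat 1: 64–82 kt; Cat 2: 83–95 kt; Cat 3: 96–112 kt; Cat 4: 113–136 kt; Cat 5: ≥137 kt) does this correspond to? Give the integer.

ΔP = 1010 − 963 = 47 hPa.
V ≈ 6.6 × 47^0.629 = 6.6 × 11.27 ≈ 74 kt.
74 kt falls in the Category 1 band.

1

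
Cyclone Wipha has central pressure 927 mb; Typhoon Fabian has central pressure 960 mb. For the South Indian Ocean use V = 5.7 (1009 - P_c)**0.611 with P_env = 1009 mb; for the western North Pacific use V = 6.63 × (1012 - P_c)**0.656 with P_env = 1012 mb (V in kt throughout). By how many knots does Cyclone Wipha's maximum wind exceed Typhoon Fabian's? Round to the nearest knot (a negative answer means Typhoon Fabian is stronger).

Cyclone Wipha: ΔP = 82; V ≈ 5.7 × 82^0.611 ≈ 84.18 kt.
Typhoon Fabian: ΔP = 52; V ≈ 6.63 × 52^0.656 ≈ 88.55 kt.
Difference ≈ 84.18 − 88.55 = -4.37 → -4 kt.

-4 kt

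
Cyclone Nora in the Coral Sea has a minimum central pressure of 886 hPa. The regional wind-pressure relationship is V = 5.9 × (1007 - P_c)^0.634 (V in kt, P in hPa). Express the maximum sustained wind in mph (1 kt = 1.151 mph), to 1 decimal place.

ΔP = 1007 − 886 = 121 hPa.
V ≈ 5.9 × 121^0.634 = 5.9 × 20.916 ≈ 123.406 kt.
123.406 × 1.151 ≈ 142.04 mph → 142.0 mph.

142.0 mph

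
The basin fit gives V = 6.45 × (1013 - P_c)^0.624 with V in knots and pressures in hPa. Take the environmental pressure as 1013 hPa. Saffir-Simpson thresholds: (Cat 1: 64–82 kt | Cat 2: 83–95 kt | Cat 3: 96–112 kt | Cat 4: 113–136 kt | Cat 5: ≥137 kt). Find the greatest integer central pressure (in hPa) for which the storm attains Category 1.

Category 1 begins at V = 64 kt.
Required ΔP = (64/6.45)^(1/0.624) = 9.922^1.603 ≈ 39.55 hPa.
P_c ≤ 1013 − 39.55 = 973.45, so the highest integer P_c is 973 hPa.

973 hPa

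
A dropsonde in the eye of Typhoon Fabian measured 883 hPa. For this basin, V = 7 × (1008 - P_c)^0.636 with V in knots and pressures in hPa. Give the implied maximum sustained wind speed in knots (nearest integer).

151 kt

ΔP = 1008 − 883 = 125 hPa.
125^0.636 ≈ 21.559.
V ≈ 7 × 21.559 ≈ 150.9 kt.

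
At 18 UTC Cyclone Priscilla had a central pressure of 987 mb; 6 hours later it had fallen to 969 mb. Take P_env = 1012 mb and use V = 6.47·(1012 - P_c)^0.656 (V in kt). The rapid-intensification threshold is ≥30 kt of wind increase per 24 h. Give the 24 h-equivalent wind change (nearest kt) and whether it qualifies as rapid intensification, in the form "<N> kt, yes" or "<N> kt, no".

91 kt, yes

V₁: ΔP = 25, V ≈ 6.47 × 25^0.656 ≈ 53.45 kt.
V₂: ΔP = 43, V ≈ 6.47 × 43^0.656 ≈ 76.29 kt.
ΔV over 6 h = 22.84 kt → 24 h equivalent = 22.84 × 24/6 ≈ 91.36 kt.
91 kt ≥ 30 kt ⇒ rapid intensification.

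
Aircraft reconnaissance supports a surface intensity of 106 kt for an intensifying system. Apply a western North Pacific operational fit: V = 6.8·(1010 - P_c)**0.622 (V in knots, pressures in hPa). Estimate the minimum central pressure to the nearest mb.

927 mb

ΔP = (V / 6.8)^(1/0.622) = (106/6.8)^1.608.
106/6.8 = 15.588; 15.588^1.608 ≈ 82.73 mb.
P_c = 1010 − 82.73 = 927.27 ≈ 927 mb.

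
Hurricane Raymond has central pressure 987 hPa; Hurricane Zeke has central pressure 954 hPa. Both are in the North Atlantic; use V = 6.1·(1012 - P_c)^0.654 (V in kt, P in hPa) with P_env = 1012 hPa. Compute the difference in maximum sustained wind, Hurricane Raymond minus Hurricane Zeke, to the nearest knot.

Hurricane Raymond: ΔP = 25; V ≈ 6.1 × 25^0.654 ≈ 50.07 kt.
Hurricane Zeke: ΔP = 58; V ≈ 6.1 × 58^0.654 ≈ 86.82 kt.
Difference ≈ 50.07 − 86.82 = -36.75 → -37 kt.

-37 kt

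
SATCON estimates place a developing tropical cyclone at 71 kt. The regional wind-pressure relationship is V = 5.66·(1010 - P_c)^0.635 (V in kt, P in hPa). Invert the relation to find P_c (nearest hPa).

956 hPa

ΔP = (V / 5.66)^(1/0.635) = (71/5.66)^1.575.
71/5.66 = 12.544; 12.544^1.575 ≈ 53.68 hPa.
P_c = 1010 − 53.68 = 956.32 ≈ 956 hPa.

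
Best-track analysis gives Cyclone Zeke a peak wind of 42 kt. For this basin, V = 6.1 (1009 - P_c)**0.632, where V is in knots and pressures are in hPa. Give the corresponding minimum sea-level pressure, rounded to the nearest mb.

988 mb

ΔP = (V / 6.1)^(1/0.632) = (42/6.1)^1.582.
42/6.1 = 6.885; 6.885^1.582 ≈ 21.17 mb.
P_c = 1009 − 21.17 = 987.83 ≈ 988 mb.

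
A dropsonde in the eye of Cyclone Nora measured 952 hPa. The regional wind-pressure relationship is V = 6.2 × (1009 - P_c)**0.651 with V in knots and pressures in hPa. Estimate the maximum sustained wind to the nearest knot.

ΔP = 1009 − 952 = 57 hPa.
57^0.651 ≈ 13.902.
V ≈ 6.2 × 13.902 ≈ 86.2 kt.

86 kt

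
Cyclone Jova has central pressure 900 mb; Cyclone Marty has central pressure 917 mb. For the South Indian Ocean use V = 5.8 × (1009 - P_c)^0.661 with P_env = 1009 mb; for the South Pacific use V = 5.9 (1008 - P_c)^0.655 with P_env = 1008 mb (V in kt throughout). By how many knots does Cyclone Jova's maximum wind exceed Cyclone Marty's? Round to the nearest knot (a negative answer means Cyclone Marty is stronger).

16 kt

Cyclone Jova: ΔP = 109; V ≈ 5.8 × 109^0.661 ≈ 128.87 kt.
Cyclone Marty: ΔP = 91; V ≈ 5.9 × 91^0.655 ≈ 113.25 kt.
Difference ≈ 128.87 − 113.25 = 15.62 → 16 kt.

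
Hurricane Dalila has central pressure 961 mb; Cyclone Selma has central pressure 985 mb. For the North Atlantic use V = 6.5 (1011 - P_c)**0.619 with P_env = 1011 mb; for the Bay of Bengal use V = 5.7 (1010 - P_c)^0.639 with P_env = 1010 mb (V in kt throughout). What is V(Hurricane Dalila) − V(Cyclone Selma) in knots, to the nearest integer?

29 kt

Hurricane Dalila: ΔP = 50; V ≈ 6.5 × 50^0.619 ≈ 73.21 kt.
Cyclone Selma: ΔP = 25; V ≈ 5.7 × 25^0.639 ≈ 44.58 kt.
Difference ≈ 73.21 − 44.58 = 28.63 → 29 kt.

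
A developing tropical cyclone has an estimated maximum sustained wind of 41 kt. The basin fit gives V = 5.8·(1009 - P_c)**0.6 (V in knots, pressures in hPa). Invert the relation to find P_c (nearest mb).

ΔP = (V / 5.8)^(1/0.6) = (41/5.8)^1.667.
41/5.8 = 7.069; 7.069^1.667 ≈ 26.04 mb.
P_c = 1009 − 26.04 = 982.96 ≈ 983 mb.

983 mb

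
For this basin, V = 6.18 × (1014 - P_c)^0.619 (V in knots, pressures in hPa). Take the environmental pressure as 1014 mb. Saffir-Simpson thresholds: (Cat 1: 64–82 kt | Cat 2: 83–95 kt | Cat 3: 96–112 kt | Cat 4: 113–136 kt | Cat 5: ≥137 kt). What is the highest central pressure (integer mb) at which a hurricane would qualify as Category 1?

970 mb

Category 1 begins at V = 64 kt.
Required ΔP = (64/6.18)^(1/0.619) = 10.356^1.616 ≈ 43.66 mb.
P_c ≤ 1014 − 43.66 = 970.34, so the highest integer P_c is 970 mb.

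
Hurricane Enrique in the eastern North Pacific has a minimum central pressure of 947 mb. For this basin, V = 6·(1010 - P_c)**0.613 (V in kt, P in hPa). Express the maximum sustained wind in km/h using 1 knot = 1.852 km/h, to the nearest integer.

ΔP = 1010 − 947 = 63 mb.
V ≈ 6 × 63^0.613 = 6 × 12.676 ≈ 76.058 kt.
76.058 × 1.852 ≈ 140.86 km/h → 141 km/h.

141 km/h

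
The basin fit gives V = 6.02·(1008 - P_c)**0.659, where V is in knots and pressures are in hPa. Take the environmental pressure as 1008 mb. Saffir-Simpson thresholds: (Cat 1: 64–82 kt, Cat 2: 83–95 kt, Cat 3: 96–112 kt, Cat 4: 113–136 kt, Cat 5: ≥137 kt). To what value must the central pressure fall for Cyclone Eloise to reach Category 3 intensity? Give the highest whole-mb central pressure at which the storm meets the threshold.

941 mb

Category 3 begins at V = 96 kt.
Required ΔP = (96/6.02)^(1/0.659) = 15.947^1.517 ≈ 66.83 mb.
P_c ≤ 1008 − 66.83 = 941.17, so the highest integer P_c is 941 mb.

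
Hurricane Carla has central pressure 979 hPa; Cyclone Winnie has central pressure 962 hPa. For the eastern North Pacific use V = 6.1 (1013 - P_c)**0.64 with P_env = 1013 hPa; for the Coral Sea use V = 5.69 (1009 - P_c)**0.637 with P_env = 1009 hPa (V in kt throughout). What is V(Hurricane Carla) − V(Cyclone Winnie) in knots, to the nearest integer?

-8 kt

Hurricane Carla: ΔP = 34; V ≈ 6.1 × 34^0.64 ≈ 58.27 kt.
Cyclone Winnie: ΔP = 47; V ≈ 5.69 × 47^0.637 ≈ 66.11 kt.
Difference ≈ 58.27 − 66.11 = -7.84 → -8 kt.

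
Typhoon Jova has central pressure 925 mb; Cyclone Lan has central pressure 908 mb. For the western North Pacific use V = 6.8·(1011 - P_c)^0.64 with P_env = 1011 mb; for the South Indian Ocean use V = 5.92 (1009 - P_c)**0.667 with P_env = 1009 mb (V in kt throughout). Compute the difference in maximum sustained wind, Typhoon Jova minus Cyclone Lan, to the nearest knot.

-11 kt

Typhoon Jova: ΔP = 86; V ≈ 6.8 × 86^0.64 ≈ 117.65 kt.
Cyclone Lan: ΔP = 101; V ≈ 5.92 × 101^0.667 ≈ 128.59 kt.
Difference ≈ 117.65 − 128.59 = -10.94 → -11 kt.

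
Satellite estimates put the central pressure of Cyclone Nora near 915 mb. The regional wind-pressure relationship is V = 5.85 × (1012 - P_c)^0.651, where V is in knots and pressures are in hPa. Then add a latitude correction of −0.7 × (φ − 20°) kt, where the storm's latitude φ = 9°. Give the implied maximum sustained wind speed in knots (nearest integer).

ΔP = 1012 − 915 = 97 mb.
97^0.651 ≈ 19.651.
V ≈ 5.85 × 19.651 ≈ 115.0 kt.
Latitude correction: −0.7 × (9 − 20) = 7.7 kt.
Corrected V ≈ 122.7 kt → 123 kt.

123 kt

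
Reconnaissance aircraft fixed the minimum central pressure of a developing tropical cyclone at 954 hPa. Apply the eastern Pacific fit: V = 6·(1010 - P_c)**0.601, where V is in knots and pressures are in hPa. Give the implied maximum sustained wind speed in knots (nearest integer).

ΔP = 1010 − 954 = 56 hPa.
56^0.601 ≈ 11.237.
V ≈ 6 × 11.237 ≈ 67.4 kt.

67 kt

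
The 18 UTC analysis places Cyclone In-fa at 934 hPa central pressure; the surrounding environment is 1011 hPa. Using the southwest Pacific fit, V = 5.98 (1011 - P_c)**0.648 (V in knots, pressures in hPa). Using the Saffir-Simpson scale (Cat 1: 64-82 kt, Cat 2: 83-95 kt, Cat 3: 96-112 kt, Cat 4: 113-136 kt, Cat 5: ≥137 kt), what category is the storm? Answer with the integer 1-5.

ΔP = 1011 − 934 = 77 hPa.
V ≈ 5.98 × 77^0.648 = 5.98 × 16.69 ≈ 100 kt.
100 kt falls in the Category 3 band.

3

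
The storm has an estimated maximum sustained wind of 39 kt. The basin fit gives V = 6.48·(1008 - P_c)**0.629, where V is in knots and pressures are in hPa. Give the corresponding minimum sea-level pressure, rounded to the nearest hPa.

991 hPa

ΔP = (V / 6.48)^(1/0.629) = (39/6.48)^1.590.
39/6.48 = 6.019; 6.019^1.590 ≈ 17.35 hPa.
P_c = 1008 − 17.35 = 990.65 ≈ 991 hPa.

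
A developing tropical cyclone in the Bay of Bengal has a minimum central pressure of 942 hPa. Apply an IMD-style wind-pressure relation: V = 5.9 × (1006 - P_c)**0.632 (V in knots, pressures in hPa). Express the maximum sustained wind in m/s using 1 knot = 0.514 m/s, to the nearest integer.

ΔP = 1006 − 942 = 64 hPa.
V ≈ 5.9 × 64^0.632 = 5.9 × 13.852 ≈ 81.726 kt.
81.726 × 0.514 ≈ 42.01 m/s → 42 m/s.

42 m/s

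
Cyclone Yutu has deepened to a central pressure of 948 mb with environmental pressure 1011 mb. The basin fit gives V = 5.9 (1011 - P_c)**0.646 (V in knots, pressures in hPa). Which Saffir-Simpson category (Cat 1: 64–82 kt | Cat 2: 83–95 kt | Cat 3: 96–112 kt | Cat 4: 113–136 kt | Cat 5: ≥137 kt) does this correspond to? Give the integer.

2

ΔP = 1011 − 948 = 63 mb.
V ≈ 5.9 × 63^0.646 = 5.9 × 14.53 ≈ 86 kt.
86 kt falls in the Category 2 band.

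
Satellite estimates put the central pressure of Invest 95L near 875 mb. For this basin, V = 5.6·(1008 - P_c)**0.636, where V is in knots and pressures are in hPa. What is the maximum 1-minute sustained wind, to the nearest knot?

ΔP = 1008 − 875 = 133 mb.
133^0.636 ≈ 22.427.
V ≈ 5.6 × 22.427 ≈ 125.6 kt.

126 kt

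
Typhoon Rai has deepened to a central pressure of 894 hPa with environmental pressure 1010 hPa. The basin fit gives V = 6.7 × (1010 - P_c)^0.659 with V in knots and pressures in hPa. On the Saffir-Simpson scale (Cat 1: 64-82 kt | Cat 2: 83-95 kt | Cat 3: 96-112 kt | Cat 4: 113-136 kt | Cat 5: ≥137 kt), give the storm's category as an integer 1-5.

ΔP = 1010 − 894 = 116 hPa.
V ≈ 6.7 × 116^0.659 = 6.7 × 22.93 ≈ 154 kt.
154 kt falls in the Category 5 band.

5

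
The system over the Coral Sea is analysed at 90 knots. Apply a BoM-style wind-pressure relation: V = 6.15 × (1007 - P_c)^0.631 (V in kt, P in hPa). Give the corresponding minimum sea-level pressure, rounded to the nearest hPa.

ΔP = (V / 6.15)^(1/0.631) = (90/6.15)^1.585.
90/6.15 = 14.634; 14.634^1.585 ≈ 70.28 hPa.
P_c = 1007 − 70.28 = 936.72 ≈ 937 hPa.

937 hPa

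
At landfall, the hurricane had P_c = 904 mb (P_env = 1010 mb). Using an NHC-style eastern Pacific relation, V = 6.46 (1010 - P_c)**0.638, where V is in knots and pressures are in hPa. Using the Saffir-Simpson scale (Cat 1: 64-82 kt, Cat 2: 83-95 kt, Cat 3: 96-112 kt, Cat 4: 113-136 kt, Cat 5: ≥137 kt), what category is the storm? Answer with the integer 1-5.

ΔP = 1010 − 904 = 106 mb.
V ≈ 6.46 × 106^0.638 = 6.46 × 19.59 ≈ 127 kt.
127 kt falls in the Category 4 band.

4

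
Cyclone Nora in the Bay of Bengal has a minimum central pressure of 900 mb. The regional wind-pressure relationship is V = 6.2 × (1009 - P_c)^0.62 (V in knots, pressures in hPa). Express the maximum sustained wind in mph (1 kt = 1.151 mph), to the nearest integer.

131 mph

ΔP = 1009 − 900 = 109 mb.
V ≈ 6.2 × 109^0.62 = 6.2 × 18.332 ≈ 113.657 kt.
113.657 × 1.151 ≈ 130.82 mph → 131 mph.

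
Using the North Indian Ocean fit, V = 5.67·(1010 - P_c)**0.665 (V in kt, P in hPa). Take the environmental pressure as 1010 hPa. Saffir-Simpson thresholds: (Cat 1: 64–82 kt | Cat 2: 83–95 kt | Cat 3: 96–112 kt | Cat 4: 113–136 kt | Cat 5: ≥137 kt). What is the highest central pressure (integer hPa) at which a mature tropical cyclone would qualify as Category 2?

953 hPa

Category 2 begins at V = 83 kt.
Required ΔP = (83/5.67)^(1/0.665) = 14.638^1.504 ≈ 56.57 hPa.
P_c ≤ 1010 − 56.57 = 953.43, so the highest integer P_c is 953 hPa.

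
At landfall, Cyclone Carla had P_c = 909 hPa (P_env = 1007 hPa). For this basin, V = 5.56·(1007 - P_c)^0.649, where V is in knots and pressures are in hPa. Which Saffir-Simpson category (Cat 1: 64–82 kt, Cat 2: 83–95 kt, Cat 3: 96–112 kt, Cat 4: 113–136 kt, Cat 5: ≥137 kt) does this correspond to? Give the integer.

ΔP = 1007 − 909 = 98 hPa.
V ≈ 5.56 × 98^0.649 = 5.56 × 19.60 ≈ 109 kt.
109 kt falls in the Category 3 band.

3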